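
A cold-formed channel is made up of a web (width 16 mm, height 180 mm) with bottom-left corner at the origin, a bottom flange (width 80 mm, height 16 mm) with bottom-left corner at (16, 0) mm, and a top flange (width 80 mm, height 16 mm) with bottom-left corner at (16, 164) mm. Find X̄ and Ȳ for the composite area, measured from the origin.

Part | A | x̄ᵢ | ȳᵢ | A·x̄ᵢ | A·ȳᵢ
web | 2880.00 | 8.00 | 90.00 | 23040.00 | 259200.00
bottom flange | 1280.00 | 56.00 | 8.00 | 71680.00 | 10240.00
top flange | 1280.00 | 56.00 | 172.00 | 71680.00 | 220160.00
Σ | 5440.00 |  |  | 166400.00 | 489600.00
X̄ = 166400.00 / 5440.00 = 30.59 mm
Ȳ = 489600.00 / 5440.00 = 90.00 mm

X̄ = 30.59 mm, Ȳ = 90.00 mm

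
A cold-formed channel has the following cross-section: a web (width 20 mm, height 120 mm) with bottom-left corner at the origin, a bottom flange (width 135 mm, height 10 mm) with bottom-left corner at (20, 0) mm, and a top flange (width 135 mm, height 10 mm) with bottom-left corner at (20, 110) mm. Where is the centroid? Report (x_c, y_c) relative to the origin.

web: A = 20 × 120 = 2400.00, centroid at (10.00, 60.00).
bottom flange: A = 135 × 10 = 1350.00, centroid at (87.50, 5.00).
top flange: A = 135 × 10 = 1350.00, centroid at (87.50, 115.00).
ΣA = 5100.00 mm², ΣAx_c = 260250.00 mm³, ΣAy_c = 306000.00 mm³.
x_c = 260250.00/5100.00 = 51.03 mm; y_c = 306000.00/5100.00 = 60.00 mm.

x_c = 51.03 mm, y_c = 60.00 mm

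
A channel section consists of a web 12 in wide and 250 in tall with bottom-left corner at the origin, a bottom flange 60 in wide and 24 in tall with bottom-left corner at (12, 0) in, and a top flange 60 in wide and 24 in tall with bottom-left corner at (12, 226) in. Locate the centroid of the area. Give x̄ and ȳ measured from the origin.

x̄ = 23.63 in, ȳ = 125.00 in

Part | A | x̄ᵢ | ȳᵢ | A·x̄ᵢ | A·ȳᵢ
web | 3000.00 | 6.00 | 125.00 | 18000.00 | 375000.00
bottom flange | 1440.00 | 42.00 | 12.00 | 60480.00 | 17280.00
top flange | 1440.00 | 42.00 | 238.00 | 60480.00 | 342720.00
Σ | 5880.00 |  |  | 138960.00 | 735000.00
x̄ = 138960.00 / 5880.00 = 23.63 in
ȳ = 735000.00 / 5880.00 = 125.00 in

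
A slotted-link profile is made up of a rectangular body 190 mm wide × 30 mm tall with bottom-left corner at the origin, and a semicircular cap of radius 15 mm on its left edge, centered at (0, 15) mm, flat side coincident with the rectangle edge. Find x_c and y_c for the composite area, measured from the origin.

rectangular body: A = 190 × 30 = 5700.00, centroid at (95.00, 15.00).
semicircular end: A = ½π·15² = 353.43, centroid at (-6.37, 15.00).
ΣA = 6053.43 mm²
ΣAx_c = (5700.00)(95.00) + (353.43)(-6.37) = 539250.00 mm³
ΣAy_c = (5700.00)(15.00) + (353.43)(15.00) = 90801.44 mm³
x_c = 539250.00 / 6053.43 = 89.08 mm
y_c = 90801.44 / 6053.43 = 15.00 mm

x_c = 89.08 mm, y_c = 15.00 mm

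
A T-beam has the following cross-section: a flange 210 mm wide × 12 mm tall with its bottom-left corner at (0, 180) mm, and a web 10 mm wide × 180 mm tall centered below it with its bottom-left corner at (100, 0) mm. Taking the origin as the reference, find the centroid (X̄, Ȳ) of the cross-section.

X̄ = 105.00 mm, Ȳ = 146.00 mm

Part | A | x̄ᵢ | ȳᵢ | A·x̄ᵢ | A·ȳᵢ
web | 1800.00 | 105.00 | 90.00 | 189000.00 | 162000.00
flange | 2520.00 | 105.00 | 186.00 | 264600.00 | 468720.00
Σ | 4320.00 |  |  | 453600.00 | 630720.00
X̄ = 453600.00 / 4320.00 = 105.00 mm
Ȳ = 630720.00 / 4320.00 = 146.00 mm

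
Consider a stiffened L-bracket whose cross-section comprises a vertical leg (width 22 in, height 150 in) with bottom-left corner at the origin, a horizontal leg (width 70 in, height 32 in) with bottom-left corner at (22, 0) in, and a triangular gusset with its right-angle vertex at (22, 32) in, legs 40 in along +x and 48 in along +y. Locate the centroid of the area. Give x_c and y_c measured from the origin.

x_c = 30.45 in, y_c = 50.68 in

vertical leg: A = 22 × 150 = 3300.00, centroid at (11.00, 75.00).
horizontal leg: A = 70 × 32 = 2240.00, centroid at (57.00, 16.00).
gusset: A = ½·40·48 = 960.00, centroid at (35.33, 48.00).
ΣA = 6500.00 in²
ΣAx_c = (3300.00)(11.00) + (2240.00)(57.00) + (960.00)(35.33) = 197900.00 in³
ΣAy_c = (3300.00)(75.00) + (2240.00)(16.00) + (960.00)(48.00) = 329420.00 in³
x_c = 197900.00 / 6500.00 = 30.45 in
y_c = 329420.00 / 6500.00 = 50.68 in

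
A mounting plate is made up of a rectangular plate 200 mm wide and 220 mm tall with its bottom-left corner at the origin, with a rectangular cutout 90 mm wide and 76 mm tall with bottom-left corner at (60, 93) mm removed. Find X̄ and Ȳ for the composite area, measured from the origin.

Part | A | x̄ᵢ | ȳᵢ | A·x̄ᵢ | A·ȳᵢ
plate | 44000.00 | 100.00 | 110.00 | 4400000.00 | 4840000.00
hole | -6840.00 | 105.00 | 131.00 | -718200.00 | -896040.00
Σ | 37160.00 |  |  | 3681800.00 | 3943960.00
X̄ = 3681800.00 / 37160.00 = 99.08 mm
Ȳ = 3943960.00 / 37160.00 = 106.13 mm

X̄ = 99.08 mm, Ȳ = 106.13 mm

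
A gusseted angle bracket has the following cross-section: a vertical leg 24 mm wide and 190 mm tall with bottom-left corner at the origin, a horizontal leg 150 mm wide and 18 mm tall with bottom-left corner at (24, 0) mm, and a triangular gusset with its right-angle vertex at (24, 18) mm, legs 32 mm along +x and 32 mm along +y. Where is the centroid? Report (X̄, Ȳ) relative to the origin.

vertical leg: A = 24 × 190 = 4560.00, centroid at (12.00, 95.00).
horizontal leg: A = 150 × 18 = 2700.00, centroid at (99.00, 9.00).
gusset: A = ½·32·32 = 512.00, centroid at (34.67, 28.67).
ΣA = 7772.00 mm², ΣAX̄ = 339769.33 mm³, ΣAȲ = 472177.33 mm³.
X̄ = 339769.33/7772.00 = 43.72 mm; Ȳ = 472177.33/7772.00 = 60.75 mm.

X̄ = 43.72 mm, Ȳ = 60.75 mm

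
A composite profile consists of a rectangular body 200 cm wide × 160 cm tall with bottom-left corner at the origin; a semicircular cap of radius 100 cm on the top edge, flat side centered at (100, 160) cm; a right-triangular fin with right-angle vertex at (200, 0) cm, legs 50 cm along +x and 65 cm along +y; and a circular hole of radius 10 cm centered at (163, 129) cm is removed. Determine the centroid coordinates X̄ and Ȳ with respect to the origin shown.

X̄ = 103.46 cm, Ȳ = 116.99 cm

Part | A | x̄ᵢ | ȳᵢ | A·x̄ᵢ | A·ȳᵢ
rectangular body | 32000.00 | 100.00 | 80.00 | 3200000.00 | 2560000.00
semicircular top | 15707.96 | 100.00 | 202.44 | 1570796.33 | 3179940.79
triangular fin | 1625.00 | 216.67 | 21.67 | 352083.33 | 35208.33
hole | -314.16 | 163.00 | 129.00 | -51207.96 | -40526.55
Σ | 49018.80 |  |  | 5071671.70 | 5734622.58
X̄ = 5071671.70 / 49018.80 = 103.46 cm
Ȳ = 5734622.58 / 49018.80 = 116.99 cm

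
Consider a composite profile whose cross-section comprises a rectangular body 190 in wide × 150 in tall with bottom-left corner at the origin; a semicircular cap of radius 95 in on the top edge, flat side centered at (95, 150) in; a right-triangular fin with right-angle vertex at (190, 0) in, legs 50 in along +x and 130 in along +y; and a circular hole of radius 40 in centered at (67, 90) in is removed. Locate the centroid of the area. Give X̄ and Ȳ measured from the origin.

rectangular body: A = 190 × 150 = 28500.00, centroid at (95.00, 75.00).
semicircular top: A = ½π·95² = 14176.44, centroid at (95.00, 190.32).
triangular fin: A = ½·50·130 = 3250.00, centroid at (206.67, 43.33).
hole: A = −π·40² = -5026.55, centroid at (67.00, 90.00).
ΣA = 40899.89 in², ΣAX̄ = 4389149.43 in³, ΣAȲ = 4523992.85 in³.
X̄ = 4389149.43/40899.89 = 107.31 in; Ȳ = 4523992.85/40899.89 = 110.61 in.

X̄ = 107.31 in, Ȳ = 110.61 in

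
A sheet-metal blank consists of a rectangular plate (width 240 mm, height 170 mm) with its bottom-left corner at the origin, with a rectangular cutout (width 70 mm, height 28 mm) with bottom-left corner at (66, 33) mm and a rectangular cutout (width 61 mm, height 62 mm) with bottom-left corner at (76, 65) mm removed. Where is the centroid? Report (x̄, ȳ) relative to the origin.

Part | A | x̄ᵢ | ȳᵢ | A·x̄ᵢ | A·ȳᵢ
plate | 40800.00 | 120.00 | 85.00 | 4896000.00 | 3468000.00
hole 1 | -1960.00 | 101.00 | 47.00 | -197960.00 | -92120.00
hole 2 | -3782.00 | 106.50 | 96.00 | -402783.00 | -363072.00
Σ | 35058.00 |  |  | 4295257.00 | 3012808.00
x̄ = 4295257.00 / 35058.00 = 122.52 mm
ȳ = 3012808.00 / 35058.00 = 85.94 mm

x̄ = 122.52 mm, ȳ = 85.94 mm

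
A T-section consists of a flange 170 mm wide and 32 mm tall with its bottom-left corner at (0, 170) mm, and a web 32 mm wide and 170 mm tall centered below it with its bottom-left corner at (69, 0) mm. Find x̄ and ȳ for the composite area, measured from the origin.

x̄ = 85.00 mm, ȳ = 135.50 mm

web: A = 32 × 170 = 5440.00, centroid at (85.00, 85.00).
flange: A = 170 × 32 = 5440.00, centroid at (85.00, 186.00).
ΣA = 10880.00 mm²
ΣAx̄ = (5440.00)(85.00) + (5440.00)(85.00) = 924800.00 mm³
ΣAȳ = (5440.00)(85.00) + (5440.00)(186.00) = 1474240.00 mm³
x̄ = 924800.00 / 10880.00 = 85.00 mm
ȳ = 1474240.00 / 10880.00 = 135.50 mm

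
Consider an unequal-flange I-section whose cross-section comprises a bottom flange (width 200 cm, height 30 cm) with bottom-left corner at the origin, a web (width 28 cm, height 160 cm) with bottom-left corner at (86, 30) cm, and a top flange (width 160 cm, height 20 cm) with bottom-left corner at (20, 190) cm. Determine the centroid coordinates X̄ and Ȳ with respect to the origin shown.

bottom flange: A = 200 × 30 = 6000.00, centroid at (100.00, 15.00).
web: A = 28 × 160 = 4480.00, centroid at (100.00, 110.00).
top flange: A = 160 × 20 = 3200.00, centroid at (100.00, 200.00).
ΣA = 13680.00 cm², ΣAX̄ = 1368000.00 cm³, ΣAȲ = 1222800.00 cm³.
X̄ = 1368000.00/13680.00 = 100.00 cm; Ȳ = 1222800.00/13680.00 = 89.39 cm.

X̄ = 100.00 cm, Ȳ = 89.39 cm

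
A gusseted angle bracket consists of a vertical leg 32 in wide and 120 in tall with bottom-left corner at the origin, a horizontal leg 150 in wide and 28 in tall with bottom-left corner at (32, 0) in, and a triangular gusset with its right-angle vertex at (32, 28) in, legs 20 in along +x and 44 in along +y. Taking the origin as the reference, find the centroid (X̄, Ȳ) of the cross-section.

X̄ = 62.25 in, Ȳ = 36.32 in

vertical leg: A = 32 × 120 = 3840.00, centroid at (16.00, 60.00).
horizontal leg: A = 150 × 28 = 4200.00, centroid at (107.00, 14.00).
gusset: A = ½·20·44 = 440.00, centroid at (38.67, 42.67).
ΣA = 8480.00 in²
ΣAX̄ = (3840.00)(16.00) + (4200.00)(107.00) + (440.00)(38.67) = 527853.33 in³
ΣAȲ = (3840.00)(60.00) + (4200.00)(14.00) + (440.00)(42.67) = 307973.33 in³
X̄ = 527853.33 / 8480.00 = 62.25 in
Ȳ = 307973.33 / 8480.00 = 36.32 in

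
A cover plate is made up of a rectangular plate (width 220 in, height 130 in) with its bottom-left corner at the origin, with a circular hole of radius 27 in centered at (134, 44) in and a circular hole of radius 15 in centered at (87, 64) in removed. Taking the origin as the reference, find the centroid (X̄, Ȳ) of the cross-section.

X̄ = 108.49 in, Ȳ = 66.91 in

plate: A = 220 × 130 = 28600.00, centroid at (110.00, 65.00).
hole 1: A = −π·27² = -2290.22, centroid at (134.00, 44.00).
hole 2: A = −π·15² = -706.86, centroid at (87.00, 64.00).
ΣA = 25602.92 in², ΣAX̄ = 2777613.70 in³, ΣAȲ = 1712991.34 in³.
X̄ = 2777613.70/25602.92 = 108.49 in; Ȳ = 1712991.34/25602.92 = 66.91 in.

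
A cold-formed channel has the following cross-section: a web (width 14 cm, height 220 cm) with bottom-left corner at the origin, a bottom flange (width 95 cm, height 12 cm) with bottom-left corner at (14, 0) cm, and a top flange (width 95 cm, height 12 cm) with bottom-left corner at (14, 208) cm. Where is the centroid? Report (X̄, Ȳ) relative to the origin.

Part | A | x̄ᵢ | ȳᵢ | A·x̄ᵢ | A·ȳᵢ
web | 3080.00 | 7.00 | 110.00 | 21560.00 | 338800.00
bottom flange | 1140.00 | 61.50 | 6.00 | 70110.00 | 6840.00
top flange | 1140.00 | 61.50 | 214.00 | 70110.00 | 243960.00
Σ | 5360.00 |  |  | 161780.00 | 589600.00
X̄ = 161780.00 / 5360.00 = 30.18 cm
Ȳ = 589600.00 / 5360.00 = 110.00 cm

X̄ = 30.18 cm, Ȳ = 110.00 cm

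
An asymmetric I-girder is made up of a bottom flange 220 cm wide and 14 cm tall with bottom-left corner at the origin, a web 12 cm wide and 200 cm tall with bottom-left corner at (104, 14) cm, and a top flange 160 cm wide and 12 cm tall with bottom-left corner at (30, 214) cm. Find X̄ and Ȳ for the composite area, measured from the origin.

bottom flange: A = 220 × 14 = 3080.00, centroid at (110.00, 7.00).
web: A = 12 × 200 = 2400.00, centroid at (110.00, 114.00).
top flange: A = 160 × 12 = 1920.00, centroid at (110.00, 220.00).
ΣA = 7400.00 cm², ΣAX̄ = 814000.00 cm³, ΣAȲ = 717560.00 cm³.
X̄ = 814000.00/7400.00 = 110.00 cm; Ȳ = 717560.00/7400.00 = 96.97 cm.

X̄ = 110.00 cm, Ȳ = 96.97 cm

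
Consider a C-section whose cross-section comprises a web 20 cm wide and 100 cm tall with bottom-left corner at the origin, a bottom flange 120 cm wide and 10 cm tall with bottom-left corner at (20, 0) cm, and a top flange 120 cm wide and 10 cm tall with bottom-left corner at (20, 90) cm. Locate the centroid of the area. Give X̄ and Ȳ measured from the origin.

X̄ = 48.18 cm, Ȳ = 50.00 cm

web: A = 20 × 100 = 2000.00, centroid at (10.00, 50.00).
bottom flange: A = 120 × 10 = 1200.00, centroid at (80.00, 5.00).
top flange: A = 120 × 10 = 1200.00, centroid at (80.00, 95.00).
ΣA = 4400.00 cm², ΣAX̄ = 212000.00 cm³, ΣAȲ = 220000.00 cm³.
X̄ = 212000.00/4400.00 = 48.18 cm; Ȳ = 220000.00/4400.00 = 50.00 cm.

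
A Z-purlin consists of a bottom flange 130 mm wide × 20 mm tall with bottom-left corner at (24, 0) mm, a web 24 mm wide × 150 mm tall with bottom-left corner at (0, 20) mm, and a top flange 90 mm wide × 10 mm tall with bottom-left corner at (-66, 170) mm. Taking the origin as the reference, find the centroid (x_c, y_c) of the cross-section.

Part | A | x̄ᵢ | ȳᵢ | A·x̄ᵢ | A·ȳᵢ
bottom flange | 2600.00 | 89.00 | 10.00 | 231400.00 | 26000.00
web | 3600.00 | 12.00 | 95.00 | 43200.00 | 342000.00
top flange | 900.00 | -21.00 | 175.00 | -18900.00 | 157500.00
Σ | 7100.00 |  |  | 255700.00 | 525500.00
x_c = 255700.00 / 7100.00 = 36.01 mm
y_c = 525500.00 / 7100.00 = 74.01 mm

x_c = 36.01 mm, y_c = 74.01 mm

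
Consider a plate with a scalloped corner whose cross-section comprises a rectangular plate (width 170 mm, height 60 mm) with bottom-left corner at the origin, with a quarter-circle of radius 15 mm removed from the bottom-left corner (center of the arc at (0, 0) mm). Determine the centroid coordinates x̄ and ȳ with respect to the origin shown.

x̄ = 86.39 mm, ȳ = 30.42 mm

Part | A | x̄ᵢ | ȳᵢ | A·x̄ᵢ | A·ȳᵢ
plate | 10200.00 | 85.00 | 30.00 | 867000.00 | 306000.00
removed quarter-circle | -176.71 | 6.37 | 6.37 | -1125.00 | -1125.00
Σ | 10023.29 |  |  | 865875.00 | 304875.00
x̄ = 865875.00 / 10023.29 = 86.39 mm
ȳ = 304875.00 / 10023.29 = 30.42 mm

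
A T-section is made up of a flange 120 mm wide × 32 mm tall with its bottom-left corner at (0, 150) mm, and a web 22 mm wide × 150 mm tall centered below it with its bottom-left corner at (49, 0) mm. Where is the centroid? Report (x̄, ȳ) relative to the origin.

web: A = 22 × 150 = 3300.00, centroid at (60.00, 75.00).
flange: A = 120 × 32 = 3840.00, centroid at (60.00, 166.00).
ΣA = 7140.00 mm², ΣAx̄ = 428400.00 mm³, ΣAȳ = 884940.00 mm³.
x̄ = 428400.00/7140.00 = 60.00 mm; ȳ = 884940.00/7140.00 = 123.94 mm.

x̄ = 60.00 mm, ȳ = 123.94 mm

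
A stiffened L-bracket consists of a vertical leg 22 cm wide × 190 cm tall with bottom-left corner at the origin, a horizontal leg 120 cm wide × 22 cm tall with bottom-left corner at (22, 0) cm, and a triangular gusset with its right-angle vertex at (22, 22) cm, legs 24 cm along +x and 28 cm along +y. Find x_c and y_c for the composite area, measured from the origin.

x_c = 38.09 cm, y_c = 61.02 cm

Part | A | x̄ᵢ | ȳᵢ | A·x̄ᵢ | A·ȳᵢ
vertical leg | 4180.00 | 11.00 | 95.00 | 45980.00 | 397100.00
horizontal leg | 2640.00 | 82.00 | 11.00 | 216480.00 | 29040.00
gusset | 336.00 | 30.00 | 31.33 | 10080.00 | 10528.00
Σ | 7156.00 |  |  | 272540.00 | 436668.00
x_c = 272540.00 / 7156.00 = 38.09 cm
y_c = 436668.00 / 7156.00 = 61.02 cm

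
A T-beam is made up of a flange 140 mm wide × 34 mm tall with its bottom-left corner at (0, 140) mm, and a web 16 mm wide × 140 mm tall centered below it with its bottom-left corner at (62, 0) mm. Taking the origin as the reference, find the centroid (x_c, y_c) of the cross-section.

web: A = 16 × 140 = 2240.00, centroid at (70.00, 70.00).
flange: A = 140 × 34 = 4760.00, centroid at (70.00, 157.00).
ΣA = 7000.00 mm², ΣAx_c = 490000.00 mm³, ΣAy_c = 904120.00 mm³.
x_c = 490000.00/7000.00 = 70.00 mm; y_c = 904120.00/7000.00 = 129.16 mm.

x_c = 70.00 mm, y_c = 129.16 mm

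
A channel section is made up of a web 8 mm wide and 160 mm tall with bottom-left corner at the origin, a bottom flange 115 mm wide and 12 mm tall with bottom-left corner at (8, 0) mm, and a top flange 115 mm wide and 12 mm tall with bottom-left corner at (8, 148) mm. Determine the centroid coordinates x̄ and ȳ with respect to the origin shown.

web: A = 8 × 160 = 1280.00, centroid at (4.00, 80.00).
bottom flange: A = 115 × 12 = 1380.00, centroid at (65.50, 6.00).
top flange: A = 115 × 12 = 1380.00, centroid at (65.50, 154.00).
ΣA = 4040.00 mm², ΣAx̄ = 185900.00 mm³, ΣAȳ = 323200.00 mm³.
x̄ = 185900.00/4040.00 = 46.01 mm; ȳ = 323200.00/4040.00 = 80.00 mm.

x̄ = 46.01 mm, ȳ = 80.00 mm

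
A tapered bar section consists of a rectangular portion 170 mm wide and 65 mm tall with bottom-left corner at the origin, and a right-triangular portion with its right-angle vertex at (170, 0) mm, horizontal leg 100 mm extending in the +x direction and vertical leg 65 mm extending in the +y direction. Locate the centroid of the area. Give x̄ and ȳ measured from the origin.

Part | A | x̄ᵢ | ȳᵢ | A·x̄ᵢ | A·ȳᵢ
rectangular portion | 11050.00 | 85.00 | 32.50 | 939250.00 | 359125.00
triangular portion | 3250.00 | 203.33 | 21.67 | 660833.33 | 70416.67
Σ | 14300.00 |  |  | 1600083.33 | 429541.67
x̄ = 1600083.33 / 14300.00 = 111.89 mm
ȳ = 429541.67 / 14300.00 = 30.04 mm

x̄ = 111.89 mm, ȳ = 30.04 mm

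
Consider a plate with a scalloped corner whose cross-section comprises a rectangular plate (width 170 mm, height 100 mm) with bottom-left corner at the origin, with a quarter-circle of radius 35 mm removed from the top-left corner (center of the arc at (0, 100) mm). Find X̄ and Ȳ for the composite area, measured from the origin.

X̄ = 89.21 mm, Ȳ = 47.89 mm

Part | A | x̄ᵢ | ȳᵢ | A·x̄ᵢ | A·ȳᵢ
plate | 17000.00 | 85.00 | 50.00 | 1445000.00 | 850000.00
removed quarter-circle | -962.11 | 14.85 | 85.15 | -14291.67 | -81919.61
Σ | 16037.89 |  |  | 1430708.33 | 768080.39
X̄ = 1430708.33 / 16037.89 = 89.21 mm
Ȳ = 768080.39 / 16037.89 = 47.89 mm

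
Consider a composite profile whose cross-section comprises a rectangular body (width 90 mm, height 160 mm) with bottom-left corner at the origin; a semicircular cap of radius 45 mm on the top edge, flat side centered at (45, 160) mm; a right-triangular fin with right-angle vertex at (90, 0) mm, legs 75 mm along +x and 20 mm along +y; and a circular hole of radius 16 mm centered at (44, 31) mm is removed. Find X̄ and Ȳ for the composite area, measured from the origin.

X̄ = 48.04 mm, Ȳ = 97.10 mm

Part | A | x̄ᵢ | ȳᵢ | A·x̄ᵢ | A·ȳᵢ
rectangular body | 14400.00 | 45.00 | 80.00 | 648000.00 | 1152000.00
semicircular top | 3180.86 | 45.00 | 179.10 | 143138.82 | 569688.01
triangular fin | 750.00 | 115.00 | 6.67 | 86250.00 | 5000.00
hole | -804.25 | 44.00 | 31.00 | -35386.90 | -24931.68
Σ | 17526.61 |  |  | 842001.92 | 1701756.33
X̄ = 842001.92 / 17526.61 = 48.04 mm
Ȳ = 1701756.33 / 17526.61 = 97.10 mm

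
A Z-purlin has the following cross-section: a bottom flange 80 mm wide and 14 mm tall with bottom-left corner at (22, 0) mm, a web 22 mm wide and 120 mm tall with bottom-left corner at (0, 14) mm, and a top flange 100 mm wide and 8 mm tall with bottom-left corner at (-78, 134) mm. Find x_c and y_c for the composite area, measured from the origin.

Part | A | x̄ᵢ | ȳᵢ | A·x̄ᵢ | A·ȳᵢ
bottom flange | 1120.00 | 62.00 | 7.00 | 69440.00 | 7840.00
web | 2640.00 | 11.00 | 74.00 | 29040.00 | 195360.00
top flange | 800.00 | -28.00 | 138.00 | -22400.00 | 110400.00
Σ | 4560.00 |  |  | 76080.00 | 313600.00
x_c = 76080.00 / 4560.00 = 16.68 mm
y_c = 313600.00 / 4560.00 = 68.77 mm

x_c = 16.68 mm, y_c = 68.77 mm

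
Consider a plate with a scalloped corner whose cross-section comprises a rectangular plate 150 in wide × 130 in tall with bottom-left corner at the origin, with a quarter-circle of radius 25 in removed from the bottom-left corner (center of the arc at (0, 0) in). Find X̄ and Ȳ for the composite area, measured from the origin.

Part | A | x̄ᵢ | ȳᵢ | A·x̄ᵢ | A·ȳᵢ
plate | 19500.00 | 75.00 | 65.00 | 1462500.00 | 1267500.00
removed quarter-circle | -490.87 | 10.61 | 10.61 | -5208.33 | -5208.33
Σ | 19009.13 |  |  | 1457291.67 | 1262291.67
X̄ = 1457291.67 / 19009.13 = 76.66 in
Ȳ = 1262291.67 / 19009.13 = 66.40 in

X̄ = 76.66 in, Ȳ = 66.40 in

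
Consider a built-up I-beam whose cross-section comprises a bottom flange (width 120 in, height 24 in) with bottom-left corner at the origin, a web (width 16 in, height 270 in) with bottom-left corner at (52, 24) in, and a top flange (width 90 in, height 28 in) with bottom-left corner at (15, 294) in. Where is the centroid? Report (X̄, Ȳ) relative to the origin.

X̄ = 60.00 in, Ȳ = 154.07 in

Part | A | x̄ᵢ | ȳᵢ | A·x̄ᵢ | A·ȳᵢ
bottom flange | 2880.00 | 60.00 | 12.00 | 172800.00 | 34560.00
web | 4320.00 | 60.00 | 159.00 | 259200.00 | 686880.00
top flange | 2520.00 | 60.00 | 308.00 | 151200.00 | 776160.00
Σ | 9720.00 |  |  | 583200.00 | 1497600.00
X̄ = 583200.00 / 9720.00 = 60.00 in
Ȳ = 1497600.00 / 9720.00 = 154.07 in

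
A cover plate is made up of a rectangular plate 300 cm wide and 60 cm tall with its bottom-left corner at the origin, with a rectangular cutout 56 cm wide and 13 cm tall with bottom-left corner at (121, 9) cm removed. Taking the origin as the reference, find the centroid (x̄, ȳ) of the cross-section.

Part | A | x̄ᵢ | ȳᵢ | A·x̄ᵢ | A·ȳᵢ
plate | 18000.00 | 150.00 | 30.00 | 2700000.00 | 540000.00
hole | -728.00 | 149.00 | 15.50 | -108472.00 | -11284.00
Σ | 17272.00 |  |  | 2591528.00 | 528716.00
x̄ = 2591528.00 / 17272.00 = 150.04 cm
ȳ = 528716.00 / 17272.00 = 30.61 cm

x̄ = 150.04 cm, ȳ = 30.61 cm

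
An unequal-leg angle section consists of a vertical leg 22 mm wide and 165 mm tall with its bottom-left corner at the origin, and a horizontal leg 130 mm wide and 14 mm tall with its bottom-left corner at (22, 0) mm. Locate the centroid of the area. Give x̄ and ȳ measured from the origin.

x̄ = 36.38 mm, ȳ = 57.29 mm

vertical leg: A = 22 × 165 = 3630.00, centroid at (11.00, 82.50).
horizontal leg: A = 130 × 14 = 1820.00, centroid at (87.00, 7.00).
ΣA = 5450.00 mm²
ΣAx̄ = (3630.00)(11.00) + (1820.00)(87.00) = 198270.00 mm³
ΣAȳ = (3630.00)(82.50) + (1820.00)(7.00) = 312215.00 mm³
x̄ = 198270.00 / 5450.00 = 36.38 mm
ȳ = 312215.00 / 5450.00 = 57.29 mm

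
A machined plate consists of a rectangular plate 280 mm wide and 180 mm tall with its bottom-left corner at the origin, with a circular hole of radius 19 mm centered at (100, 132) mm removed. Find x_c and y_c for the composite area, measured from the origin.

x_c = 140.92 mm, y_c = 89.03 mm

plate: A = 280 × 180 = 50400.00, centroid at (140.00, 90.00).
hole: A = −π·19² = -1134.11, centroid at (100.00, 132.00).
ΣA = 49265.89 mm², ΣAx_c = 6942588.51 mm³, ΣAy_c = 4386296.83 mm³.
x_c = 6942588.51/49265.89 = 140.92 mm; y_c = 4386296.83/49265.89 = 89.03 mm.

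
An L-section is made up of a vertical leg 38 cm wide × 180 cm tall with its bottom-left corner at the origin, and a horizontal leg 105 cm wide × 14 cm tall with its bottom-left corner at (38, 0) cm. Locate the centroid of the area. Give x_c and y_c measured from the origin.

x_c = 31.65 cm, y_c = 75.32 cm

vertical leg: A = 38 × 180 = 6840.00, centroid at (19.00, 90.00).
horizontal leg: A = 105 × 14 = 1470.00, centroid at (90.50, 7.00).
ΣA = 8310.00 cm², ΣAx_c = 262995.00 cm³, ΣAy_c = 625890.00 cm³.
x_c = 262995.00/8310.00 = 31.65 cm; y_c = 625890.00/8310.00 = 75.32 cm.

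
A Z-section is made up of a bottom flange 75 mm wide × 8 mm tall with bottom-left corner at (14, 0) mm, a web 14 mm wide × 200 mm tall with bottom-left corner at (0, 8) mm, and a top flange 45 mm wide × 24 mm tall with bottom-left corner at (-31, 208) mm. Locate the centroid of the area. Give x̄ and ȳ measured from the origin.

x̄ = 9.22 mm, ȳ = 121.07 mm

bottom flange: A = 75 × 8 = 600.00, centroid at (51.50, 4.00).
web: A = 14 × 200 = 2800.00, centroid at (7.00, 108.00).
top flange: A = 45 × 24 = 1080.00, centroid at (-8.50, 220.00).
ΣA = 4480.00 mm², ΣAx̄ = 41320.00 mm³, ΣAȳ = 542400.00 mm³.
x̄ = 41320.00/4480.00 = 9.22 mm; ȳ = 542400.00/4480.00 = 121.07 mm.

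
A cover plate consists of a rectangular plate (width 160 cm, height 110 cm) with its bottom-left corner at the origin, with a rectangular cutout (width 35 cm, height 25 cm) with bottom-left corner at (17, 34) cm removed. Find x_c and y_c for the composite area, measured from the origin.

x_c = 82.38 cm, y_c = 55.44 cm

plate: A = 160 × 110 = 17600.00, centroid at (80.00, 55.00).
hole: A = −(35 × 25) = -875.00, centroid at (34.50, 46.50).
ΣA = 16725.00 cm²
ΣAx_c = (17600.00)(80.00) + (-875.00)(34.50) = 1377812.50 cm³
ΣAy_c = (17600.00)(55.00) + (-875.00)(46.50) = 927312.50 cm³
x_c = 1377812.50 / 16725.00 = 82.38 cm
y_c = 927312.50 / 16725.00 = 55.44 cm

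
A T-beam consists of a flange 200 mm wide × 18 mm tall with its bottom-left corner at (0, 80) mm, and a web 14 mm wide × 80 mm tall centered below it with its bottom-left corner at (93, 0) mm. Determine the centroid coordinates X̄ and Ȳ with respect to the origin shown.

X̄ = 100.00 mm, Ȳ = 77.37 mm

web: A = 14 × 80 = 1120.00, centroid at (100.00, 40.00).
flange: A = 200 × 18 = 3600.00, centroid at (100.00, 89.00).
ΣA = 4720.00 mm²
ΣAX̄ = (1120.00)(100.00) + (3600.00)(100.00) = 472000.00 mm³
ΣAȲ = (1120.00)(40.00) + (3600.00)(89.00) = 365200.00 mm³
X̄ = 472000.00 / 4720.00 = 100.00 mm
Ȳ = 365200.00 / 4720.00 = 77.37 mm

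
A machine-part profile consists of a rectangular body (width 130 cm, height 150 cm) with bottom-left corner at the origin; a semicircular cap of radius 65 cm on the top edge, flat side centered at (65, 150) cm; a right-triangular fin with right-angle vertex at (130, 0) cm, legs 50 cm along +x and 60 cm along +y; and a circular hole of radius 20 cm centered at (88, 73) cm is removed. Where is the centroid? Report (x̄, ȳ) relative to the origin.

x̄ = 68.55 cm, ȳ = 97.78 cm

rectangular body: A = 130 × 150 = 19500.00, centroid at (65.00, 75.00).
semicircular top: A = ½π·65² = 6636.61, centroid at (65.00, 177.59).
triangular fin: A = ½·50·60 = 1500.00, centroid at (146.67, 20.00).
hole: A = −π·20² = -1256.64, centroid at (88.00, 73.00).
ΣA = 26379.98 cm²
ΣAx̄ = (19500.00)(65.00) + (6636.61)(65.00) + (1500.00)(146.67) + (-1256.64)(88.00) = 1808295.88 cm³
ΣAȳ = (19500.00)(75.00) + (6636.61)(177.59) + (1500.00)(20.00) + (-1256.64)(73.00) = 2579341.00 cm³
x̄ = 1808295.88 / 26379.98 = 68.55 cm
ȳ = 2579341.00 / 26379.98 = 97.78 cm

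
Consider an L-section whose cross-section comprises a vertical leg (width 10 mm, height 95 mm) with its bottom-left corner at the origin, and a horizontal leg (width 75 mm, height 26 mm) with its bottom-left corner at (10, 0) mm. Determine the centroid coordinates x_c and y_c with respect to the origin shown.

x_c = 33.58 mm, y_c = 24.30 mm

vertical leg: A = 10 × 95 = 950.00, centroid at (5.00, 47.50).
horizontal leg: A = 75 × 26 = 1950.00, centroid at (47.50, 13.00).
ΣA = 2900.00 mm², ΣAx_c = 97375.00 mm³, ΣAy_c = 70475.00 mm³.
x_c = 97375.00/2900.00 = 33.58 mm; y_c = 70475.00/2900.00 = 24.30 mm.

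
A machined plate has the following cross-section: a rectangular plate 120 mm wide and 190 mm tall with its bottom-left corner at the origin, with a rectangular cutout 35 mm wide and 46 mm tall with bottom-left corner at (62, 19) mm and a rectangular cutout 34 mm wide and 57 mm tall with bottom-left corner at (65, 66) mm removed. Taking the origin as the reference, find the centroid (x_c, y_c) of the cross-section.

x_c = 56.15 mm, y_c = 99.48 mm

plate: A = 120 × 190 = 22800.00, centroid at (60.00, 95.00).
hole 1: A = −(35 × 46) = -1610.00, centroid at (79.50, 42.00).
hole 2: A = −(34 × 57) = -1938.00, centroid at (82.00, 94.50).
ΣA = 19252.00 mm², ΣAx_c = 1081089.00 mm³, ΣAy_c = 1915239.00 mm³.
x_c = 1081089.00/19252.00 = 56.15 mm; y_c = 1915239.00/19252.00 = 99.48 mm.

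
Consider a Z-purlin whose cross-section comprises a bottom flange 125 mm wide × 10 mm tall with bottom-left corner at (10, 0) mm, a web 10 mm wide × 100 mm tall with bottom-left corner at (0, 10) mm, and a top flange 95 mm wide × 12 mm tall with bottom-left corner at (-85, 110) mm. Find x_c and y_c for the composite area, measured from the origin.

x_c = 15.60 mm, y_c = 58.55 mm

Part | A | x̄ᵢ | ȳᵢ | A·x̄ᵢ | A·ȳᵢ
bottom flange | 1250.00 | 72.50 | 5.00 | 90625.00 | 6250.00
web | 1000.00 | 5.00 | 60.00 | 5000.00 | 60000.00
top flange | 1140.00 | -37.50 | 116.00 | -42750.00 | 132240.00
Σ | 3390.00 |  |  | 52875.00 | 198490.00
x_c = 52875.00 / 3390.00 = 15.60 mm
y_c = 198490.00 / 3390.00 = 58.55 mm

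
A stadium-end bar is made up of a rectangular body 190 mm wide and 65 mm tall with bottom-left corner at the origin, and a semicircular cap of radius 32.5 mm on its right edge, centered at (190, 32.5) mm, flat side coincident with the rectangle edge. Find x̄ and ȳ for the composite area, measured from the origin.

x̄ = 107.88 mm, ȳ = 32.50 mm

Part | A | x̄ᵢ | ȳᵢ | A·x̄ᵢ | A·ȳᵢ
rectangular body | 12350.00 | 95.00 | 32.50 | 1173250.00 | 401375.00
semicircular end | 1659.15 | 203.79 | 32.50 | 338124.60 | 53922.49
Σ | 14009.15 |  |  | 1511374.60 | 455297.49
x̄ = 1511374.60 / 14009.15 = 107.88 mm
ȳ = 455297.49 / 14009.15 = 32.50 mm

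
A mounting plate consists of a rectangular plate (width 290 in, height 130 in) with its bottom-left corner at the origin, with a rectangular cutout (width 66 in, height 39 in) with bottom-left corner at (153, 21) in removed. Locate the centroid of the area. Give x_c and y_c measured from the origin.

x_c = 142.00 in, y_c = 66.80 in

plate: A = 290 × 130 = 37700.00, centroid at (145.00, 65.00).
hole: A = −(66 × 39) = -2574.00, centroid at (186.00, 40.50).
ΣA = 35126.00 in²
ΣAx_c = (37700.00)(145.00) + (-2574.00)(186.00) = 4987736.00 in³
ΣAy_c = (37700.00)(65.00) + (-2574.00)(40.50) = 2346253.00 in³
x_c = 4987736.00 / 35126.00 = 142.00 in
y_c = 2346253.00 / 35126.00 = 66.80 in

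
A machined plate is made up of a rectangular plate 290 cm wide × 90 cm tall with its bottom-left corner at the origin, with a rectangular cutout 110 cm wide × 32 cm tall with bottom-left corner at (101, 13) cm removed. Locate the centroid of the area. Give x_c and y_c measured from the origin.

plate: A = 290 × 90 = 26100.00, centroid at (145.00, 45.00).
hole: A = −(110 × 32) = -3520.00, centroid at (156.00, 29.00).
ΣA = 22580.00 cm²
ΣAx_c = (26100.00)(145.00) + (-3520.00)(156.00) = 3235380.00 cm³
ΣAy_c = (26100.00)(45.00) + (-3520.00)(29.00) = 1072420.00 cm³
x_c = 3235380.00 / 22580.00 = 143.29 cm
y_c = 1072420.00 / 22580.00 = 47.49 cm

x_c = 143.29 cm, y_c = 47.49 cm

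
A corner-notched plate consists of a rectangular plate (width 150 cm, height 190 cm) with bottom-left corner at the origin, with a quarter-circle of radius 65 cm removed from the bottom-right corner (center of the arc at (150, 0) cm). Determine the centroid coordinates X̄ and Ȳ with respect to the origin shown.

Part | A | x̄ᵢ | ȳᵢ | A·x̄ᵢ | A·ȳᵢ
plate | 28500.00 | 75.00 | 95.00 | 2137500.00 | 2707500.00
removed quarter-circle | -3318.31 | 122.41 | 27.59 | -406204.42 | -91541.67
Σ | 25181.69 |  |  | 1731295.58 | 2615958.33
X̄ = 1731295.58 / 25181.69 = 68.75 cm
Ȳ = 2615958.33 / 25181.69 = 103.88 cm

X̄ = 68.75 cm, Ȳ = 103.88 cm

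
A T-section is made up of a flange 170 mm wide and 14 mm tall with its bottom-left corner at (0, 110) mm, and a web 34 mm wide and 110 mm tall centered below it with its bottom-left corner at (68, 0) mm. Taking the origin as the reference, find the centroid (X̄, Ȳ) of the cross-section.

X̄ = 85.00 mm, Ȳ = 79.11 mm

web: A = 34 × 110 = 3740.00, centroid at (85.00, 55.00).
flange: A = 170 × 14 = 2380.00, centroid at (85.00, 117.00).
ΣA = 6120.00 mm², ΣAX̄ = 520200.00 mm³, ΣAȲ = 484160.00 mm³.
X̄ = 520200.00/6120.00 = 85.00 mm; Ȳ = 484160.00/6120.00 = 79.11 mm.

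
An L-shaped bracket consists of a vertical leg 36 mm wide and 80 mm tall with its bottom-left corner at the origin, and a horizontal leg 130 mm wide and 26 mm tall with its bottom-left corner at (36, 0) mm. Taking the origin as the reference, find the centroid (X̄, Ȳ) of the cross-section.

Part | A | x̄ᵢ | ȳᵢ | A·x̄ᵢ | A·ȳᵢ
vertical leg | 2880.00 | 18.00 | 40.00 | 51840.00 | 115200.00
horizontal leg | 3380.00 | 101.00 | 13.00 | 341380.00 | 43940.00
Σ | 6260.00 |  |  | 393220.00 | 159140.00
X̄ = 393220.00 / 6260.00 = 62.81 mm
Ȳ = 159140.00 / 6260.00 = 25.42 mm

X̄ = 62.81 mm, Ȳ = 25.42 mm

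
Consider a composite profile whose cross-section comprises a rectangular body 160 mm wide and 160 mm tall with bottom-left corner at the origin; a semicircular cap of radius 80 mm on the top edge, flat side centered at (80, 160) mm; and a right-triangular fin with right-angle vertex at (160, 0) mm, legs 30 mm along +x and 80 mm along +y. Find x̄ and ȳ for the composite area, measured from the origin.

rectangular body: A = 160 × 160 = 25600.00, centroid at (80.00, 80.00).
semicircular top: A = ½π·80² = 10053.10, centroid at (80.00, 193.95).
triangular fin: A = ½·30·80 = 1200.00, centroid at (170.00, 26.67).
ΣA = 36853.10 mm²
ΣAx̄ = (25600.00)(80.00) + (10053.10)(80.00) + (1200.00)(170.00) = 3056247.72 mm³
ΣAȳ = (25600.00)(80.00) + (10053.10)(193.95) + (1200.00)(26.67) = 4029828.77 mm³
x̄ = 3056247.72 / 36853.10 = 82.93 mm
ȳ = 4029828.77 / 36853.10 = 109.35 mm

x̄ = 82.93 mm, ȳ = 109.35 mm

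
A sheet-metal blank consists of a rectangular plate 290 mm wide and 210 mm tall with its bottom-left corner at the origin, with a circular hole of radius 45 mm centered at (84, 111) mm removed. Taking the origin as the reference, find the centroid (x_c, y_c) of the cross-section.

plate: A = 290 × 210 = 60900.00, centroid at (145.00, 105.00).
hole: A = −π·45² = -6361.73, centroid at (84.00, 111.00).
ΣA = 54538.27 mm², ΣAx_c = 8296115.09 mm³, ΣAy_c = 5688348.51 mm³.
x_c = 8296115.09/54538.27 = 152.12 mm; y_c = 5688348.51/54538.27 = 104.30 mm.

x_c = 152.12 mm, y_c = 104.30 mm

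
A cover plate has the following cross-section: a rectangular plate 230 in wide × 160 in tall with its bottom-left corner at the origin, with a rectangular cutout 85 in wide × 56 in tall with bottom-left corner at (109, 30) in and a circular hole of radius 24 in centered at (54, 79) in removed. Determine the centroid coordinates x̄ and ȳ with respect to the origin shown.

x̄ = 112.90 in, ȳ = 83.52 in

Part | A | x̄ᵢ | ȳᵢ | A·x̄ᵢ | A·ȳᵢ
plate | 36800.00 | 115.00 | 80.00 | 4232000.00 | 2944000.00
hole 1 | -4760.00 | 151.50 | 58.00 | -721140.00 | -276080.00
hole 2 | -1809.56 | 54.00 | 79.00 | -97716.10 | -142955.03
Σ | 30230.44 |  |  | 3413143.90 | 2524964.97
x̄ = 3413143.90 / 30230.44 = 112.90 in
ȳ = 2524964.97 / 30230.44 = 83.52 in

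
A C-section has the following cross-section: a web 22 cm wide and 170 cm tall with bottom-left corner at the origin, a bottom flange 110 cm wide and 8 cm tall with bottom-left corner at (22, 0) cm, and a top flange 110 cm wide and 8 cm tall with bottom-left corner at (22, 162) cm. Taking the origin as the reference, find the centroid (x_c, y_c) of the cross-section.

x_c = 32.12 cm, y_c = 85.00 cm

web: A = 22 × 170 = 3740.00, centroid at (11.00, 85.00).
bottom flange: A = 110 × 8 = 880.00, centroid at (77.00, 4.00).
top flange: A = 110 × 8 = 880.00, centroid at (77.00, 166.00).
ΣA = 5500.00 cm², ΣAx_c = 176660.00 cm³, ΣAy_c = 467500.00 cm³.
x_c = 176660.00/5500.00 = 32.12 cm; y_c = 467500.00/5500.00 = 85.00 cm.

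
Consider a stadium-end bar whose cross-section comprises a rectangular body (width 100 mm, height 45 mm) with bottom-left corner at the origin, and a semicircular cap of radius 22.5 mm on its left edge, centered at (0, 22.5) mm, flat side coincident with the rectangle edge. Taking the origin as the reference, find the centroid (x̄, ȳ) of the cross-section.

x̄ = 41.06 mm, ȳ = 22.50 mm

Part | A | x̄ᵢ | ȳᵢ | A·x̄ᵢ | A·ȳᵢ
rectangular body | 4500.00 | 50.00 | 22.50 | 225000.00 | 101250.00
semicircular end | 795.22 | -9.55 | 22.50 | -7593.75 | 17892.35
Σ | 5295.22 |  |  | 217406.25 | 119142.35
x̄ = 217406.25 / 5295.22 = 41.06 mm
ȳ = 119142.35 / 5295.22 = 22.50 mm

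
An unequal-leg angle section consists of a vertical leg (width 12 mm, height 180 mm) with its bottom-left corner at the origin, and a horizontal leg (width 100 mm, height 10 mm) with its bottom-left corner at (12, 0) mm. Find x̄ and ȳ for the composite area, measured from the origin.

vertical leg: A = 12 × 180 = 2160.00, centroid at (6.00, 90.00).
horizontal leg: A = 100 × 10 = 1000.00, centroid at (62.00, 5.00).
ΣA = 3160.00 mm², ΣAx̄ = 74960.00 mm³, ΣAȳ = 199400.00 mm³.
x̄ = 74960.00/3160.00 = 23.72 mm; ȳ = 199400.00/3160.00 = 63.10 mm.

x̄ = 23.72 mm, ȳ = 63.10 mm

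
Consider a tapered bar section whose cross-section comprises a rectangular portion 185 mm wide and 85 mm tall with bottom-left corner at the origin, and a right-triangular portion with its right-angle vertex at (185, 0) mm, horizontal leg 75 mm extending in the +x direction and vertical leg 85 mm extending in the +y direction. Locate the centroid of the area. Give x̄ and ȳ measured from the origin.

x̄ = 112.30 mm, ȳ = 40.11 mm

rectangular portion: A = 185 × 85 = 15725.00, centroid at (92.50, 42.50).
triangular portion: A = ½·75·85 = 3187.50, centroid at (210.00, 28.33).
ΣA = 18912.50 mm², ΣAx̄ = 2123937.50 mm³, ΣAȳ = 758625.00 mm³.
x̄ = 2123937.50/18912.50 = 112.30 mm; ȳ = 758625.00/18912.50 = 40.11 mm.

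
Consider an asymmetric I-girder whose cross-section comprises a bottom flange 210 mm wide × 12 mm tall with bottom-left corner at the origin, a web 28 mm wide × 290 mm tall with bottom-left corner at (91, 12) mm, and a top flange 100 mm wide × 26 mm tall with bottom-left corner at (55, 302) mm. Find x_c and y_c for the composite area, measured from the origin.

x_c = 105.00 mm, y_c = 159.29 mm

Part | A | x̄ᵢ | ȳᵢ | A·x̄ᵢ | A·ȳᵢ
bottom flange | 2520.00 | 105.00 | 6.00 | 264600.00 | 15120.00
web | 8120.00 | 105.00 | 157.00 | 852600.00 | 1274840.00
top flange | 2600.00 | 105.00 | 315.00 | 273000.00 | 819000.00
Σ | 13240.00 |  |  | 1390200.00 | 2108960.00
x_c = 1390200.00 / 13240.00 = 105.00 mm
y_c = 2108960.00 / 13240.00 = 159.29 mm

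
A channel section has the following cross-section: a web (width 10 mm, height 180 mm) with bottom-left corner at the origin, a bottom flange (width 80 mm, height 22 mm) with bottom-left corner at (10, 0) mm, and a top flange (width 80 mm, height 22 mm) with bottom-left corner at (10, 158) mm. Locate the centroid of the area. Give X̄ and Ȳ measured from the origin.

Part | A | x̄ᵢ | ȳᵢ | A·x̄ᵢ | A·ȳᵢ
web | 1800.00 | 5.00 | 90.00 | 9000.00 | 162000.00
bottom flange | 1760.00 | 50.00 | 11.00 | 88000.00 | 19360.00
top flange | 1760.00 | 50.00 | 169.00 | 88000.00 | 297440.00
Σ | 5320.00 |  |  | 185000.00 | 478800.00
X̄ = 185000.00 / 5320.00 = 34.77 mm
Ȳ = 478800.00 / 5320.00 = 90.00 mm

X̄ = 34.77 mm, Ȳ = 90.00 mm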